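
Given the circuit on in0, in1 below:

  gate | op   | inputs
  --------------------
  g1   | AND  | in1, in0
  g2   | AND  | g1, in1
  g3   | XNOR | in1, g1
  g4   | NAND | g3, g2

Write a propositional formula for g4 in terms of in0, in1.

g1 = in1 AND in0
g2 = g1 AND in1 = (in1 AND in0) AND in1
g3 = in1 XNOR g1 = in1 XNOR (in1 AND in0)
g4 = g3 NAND g2 = (in1 XNOR (in1 AND in0)) NAND ((in1 AND in0) AND in1)

(in1 XNOR (in1 AND in0)) NAND ((in1 AND in0) AND in1)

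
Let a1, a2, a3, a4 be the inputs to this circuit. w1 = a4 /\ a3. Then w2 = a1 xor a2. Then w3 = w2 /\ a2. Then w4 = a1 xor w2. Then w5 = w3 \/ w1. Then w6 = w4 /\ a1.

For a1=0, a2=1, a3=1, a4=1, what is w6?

w2 = 0 xor 1 = 1
w4 = 0 xor 1 = 1
w6 = 1 /\ 0 = 0

0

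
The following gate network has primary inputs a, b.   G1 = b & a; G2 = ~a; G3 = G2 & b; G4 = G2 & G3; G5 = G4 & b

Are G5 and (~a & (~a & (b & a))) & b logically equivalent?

No

G2 = ~a
G3 = G2 & b = ~a & b
G4 = G2 & G3 = ~a & (~a & b)
G5 = G4 & b = (~a & (~a & b)) & b
At a=0, b=1: circuit gives 1, formula gives 0.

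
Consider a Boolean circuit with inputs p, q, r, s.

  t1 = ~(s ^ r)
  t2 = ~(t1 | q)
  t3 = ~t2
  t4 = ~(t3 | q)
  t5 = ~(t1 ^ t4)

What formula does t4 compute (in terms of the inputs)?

t1 = ~(s ^ r)
t2 = ~(t1 | q) = ~((~(s ^ r)) | q)
t3 = ~t2 = ~(~((~(s ^ r)) | q))
t4 = ~(t3 | q) = ~(~(~((~(s ^ r)) | q)) | q)

~(~(~((~(s ^ r)) | q)) | q)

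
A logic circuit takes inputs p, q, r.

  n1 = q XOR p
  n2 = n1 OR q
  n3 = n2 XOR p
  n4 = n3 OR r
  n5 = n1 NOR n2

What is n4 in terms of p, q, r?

(((q XOR p) OR q) XOR p) OR r

n1 = q XOR p
n2 = n1 OR q = (q XOR p) OR q
n3 = n2 XOR p = ((q XOR p) OR q) XOR p
n4 = n3 OR r = (((q XOR p) OR q) XOR p) OR r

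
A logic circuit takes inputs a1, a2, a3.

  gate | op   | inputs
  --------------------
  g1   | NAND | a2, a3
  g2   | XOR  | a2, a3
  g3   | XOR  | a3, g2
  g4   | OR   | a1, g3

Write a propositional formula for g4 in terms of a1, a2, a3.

g2 = a2 XOR a3
g3 = a3 XOR g2 = a3 XOR (a2 XOR a3)
g4 = a1 OR g3 = a1 OR (a3 XOR (a2 XOR a3))

a1 OR (a3 XOR (a2 XOR a3))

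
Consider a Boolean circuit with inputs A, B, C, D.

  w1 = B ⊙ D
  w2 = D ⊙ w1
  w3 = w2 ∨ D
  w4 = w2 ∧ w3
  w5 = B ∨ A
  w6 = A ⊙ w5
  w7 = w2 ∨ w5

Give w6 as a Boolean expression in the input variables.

w5 = B ∨ A
w6 = A ⊙ w5 = A ⊙ (B ∨ A)

A ⊙ (B ∨ A)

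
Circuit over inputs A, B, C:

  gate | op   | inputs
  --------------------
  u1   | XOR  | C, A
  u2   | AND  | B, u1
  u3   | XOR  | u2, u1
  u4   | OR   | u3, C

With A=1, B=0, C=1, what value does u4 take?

1

u1 = 1 XOR 1 = 0
u2 = 0 AND 0 = 0
u3 = 0 XOR 0 = 0
u4 = 0 OR 1 = 1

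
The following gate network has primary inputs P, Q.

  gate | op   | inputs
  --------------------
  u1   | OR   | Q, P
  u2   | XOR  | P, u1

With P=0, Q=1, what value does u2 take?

1

u1 = 1 OR 0 = 1
u2 = 0 XOR 1 = 1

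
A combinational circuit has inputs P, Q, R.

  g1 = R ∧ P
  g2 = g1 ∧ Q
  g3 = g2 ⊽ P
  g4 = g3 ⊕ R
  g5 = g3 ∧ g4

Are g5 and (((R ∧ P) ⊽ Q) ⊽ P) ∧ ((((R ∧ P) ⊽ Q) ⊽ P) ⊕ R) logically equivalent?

No

g1 = R ∧ P
g2 = g1 ∧ Q = (R ∧ P) ∧ Q
g3 = g2 ⊽ P = ((R ∧ P) ∧ Q) ⊽ P
g4 = g3 ⊕ R = (((R ∧ P) ∧ Q) ⊽ P) ⊕ R
g5 = g3 ∧ g4 = (((R ∧ P) ∧ Q) ⊽ P) ∧ ((((R ∧ P) ∧ Q) ⊽ P) ⊕ R)
At P=0, Q=0, R=0: circuit gives 1, formula gives 0.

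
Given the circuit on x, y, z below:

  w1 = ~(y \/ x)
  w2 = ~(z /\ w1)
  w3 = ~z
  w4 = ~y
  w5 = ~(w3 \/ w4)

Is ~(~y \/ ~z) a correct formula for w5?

w3 = ~z
w4 = ~y
w5 = ~(w3 \/ w4) = ~(~z \/ ~y)
At x=0, y=0, z=0: circuit gives 0, formula gives 0.
At x=0, y=1, z=1: circuit gives 1, formula gives 1.
Agrees on all 8 inputs.

Yes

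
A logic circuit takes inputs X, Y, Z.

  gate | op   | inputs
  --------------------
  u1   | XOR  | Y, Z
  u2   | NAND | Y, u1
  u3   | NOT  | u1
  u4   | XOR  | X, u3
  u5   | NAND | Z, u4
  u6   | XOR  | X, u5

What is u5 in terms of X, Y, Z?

u1 = Y XOR Z
u3 = NOT u1 = NOT (Y XOR Z)
u4 = X XOR u3 = X XOR NOT (Y XOR Z)
u5 = Z NAND u4 = Z NAND (X XOR NOT (Y XOR Z))

Z NAND (X XOR NOT (Y XOR Z))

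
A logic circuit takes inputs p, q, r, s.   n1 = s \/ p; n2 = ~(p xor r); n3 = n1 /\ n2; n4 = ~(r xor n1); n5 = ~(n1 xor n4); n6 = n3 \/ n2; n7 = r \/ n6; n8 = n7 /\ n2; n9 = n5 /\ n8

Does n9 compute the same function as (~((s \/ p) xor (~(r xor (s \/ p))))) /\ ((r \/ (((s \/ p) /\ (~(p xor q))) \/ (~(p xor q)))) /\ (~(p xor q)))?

No

n1 = s \/ p
n2 = ~(p xor r)
n3 = n1 /\ n2 = (s \/ p) /\ (~(p xor r))
n4 = ~(r xor n1) = ~(r xor (s \/ p))
n5 = ~(n1 xor n4) = ~((s \/ p) xor (~(r xor (s \/ p))))
n6 = n3 \/ n2 = ((s \/ p) /\ (~(p xor r))) \/ (~(p xor r))
n7 = r \/ n6 = r \/ (((s \/ p) /\ (~(p xor r))) \/ (~(p xor r)))
n8 = n7 /\ n2 = (r \/ (((s \/ p) /\ (~(p xor r))) \/ (~(p xor r)))) /\ (~(p xor r))
n9 = n5 /\ n8 = (~((s \/ p) xor (~(r xor (s \/ p))))) /\ ((r \/ (((s \/ p) /\ (~(p xor r))) \/ (~(p xor r)))) /\ (~(p xor r)))
At p=0, q=0, r=1, s=0: circuit gives 0, formula gives 1.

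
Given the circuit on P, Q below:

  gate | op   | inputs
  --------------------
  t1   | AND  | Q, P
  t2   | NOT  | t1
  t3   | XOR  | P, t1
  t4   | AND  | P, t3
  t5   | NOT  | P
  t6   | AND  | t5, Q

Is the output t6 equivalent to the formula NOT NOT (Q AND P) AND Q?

t5 = NOT P
t6 = t5 AND Q = NOT P AND Q
At P=0, Q=1: circuit gives 1, formula gives 0.

No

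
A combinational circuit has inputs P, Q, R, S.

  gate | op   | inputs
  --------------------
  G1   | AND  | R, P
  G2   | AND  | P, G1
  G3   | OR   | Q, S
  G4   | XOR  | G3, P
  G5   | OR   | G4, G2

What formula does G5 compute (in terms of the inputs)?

G1 = R AND P
G2 = P AND G1 = P AND (R AND P)
G3 = Q OR S
G4 = G3 XOR P = (Q OR S) XOR P
G5 = G4 OR G2 = ((Q OR S) XOR P) OR (P AND (R AND P))

((Q OR S) XOR P) OR (P AND (R AND P))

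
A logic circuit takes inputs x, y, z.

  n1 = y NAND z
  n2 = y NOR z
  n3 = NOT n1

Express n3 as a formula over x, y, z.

n1 = y NAND z
n3 = NOT n1 = NOT (y NAND z)

NOT (y NAND z)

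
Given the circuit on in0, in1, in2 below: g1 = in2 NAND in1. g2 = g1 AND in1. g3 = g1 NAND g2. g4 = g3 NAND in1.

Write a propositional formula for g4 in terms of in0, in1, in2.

((in2 NAND in1) NAND ((in2 NAND in1) AND in1)) NAND in1

g1 = in2 NAND in1
g2 = g1 AND in1 = (in2 NAND in1) AND in1
g3 = g1 NAND g2 = (in2 NAND in1) NAND ((in2 NAND in1) AND in1)
g4 = g3 NAND in1 = ((in2 NAND in1) NAND ((in2 NAND in1) AND in1)) NAND in1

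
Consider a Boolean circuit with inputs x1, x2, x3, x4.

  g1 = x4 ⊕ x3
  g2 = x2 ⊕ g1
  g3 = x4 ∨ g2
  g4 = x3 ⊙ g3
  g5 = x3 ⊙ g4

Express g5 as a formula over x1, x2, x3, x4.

x3 ⊙ (x3 ⊙ (x4 ∨ (x2 ⊕ (x4 ⊕ x3))))

g1 = x4 ⊕ x3
g2 = x2 ⊕ g1 = x2 ⊕ (x4 ⊕ x3)
g3 = x4 ∨ g2 = x4 ∨ (x2 ⊕ (x4 ⊕ x3))
g4 = x3 ⊙ g3 = x3 ⊙ (x4 ∨ (x2 ⊕ (x4 ⊕ x3)))
g5 = x3 ⊙ g4 = x3 ⊙ (x3 ⊙ (x4 ∨ (x2 ⊕ (x4 ⊕ x3))))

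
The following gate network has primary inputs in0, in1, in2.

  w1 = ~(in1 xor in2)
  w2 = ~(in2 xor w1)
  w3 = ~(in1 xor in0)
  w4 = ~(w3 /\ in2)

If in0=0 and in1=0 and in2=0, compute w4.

1

w3 = ~(0 xor 0) = 1
w4 = ~(1 /\ 0) = 1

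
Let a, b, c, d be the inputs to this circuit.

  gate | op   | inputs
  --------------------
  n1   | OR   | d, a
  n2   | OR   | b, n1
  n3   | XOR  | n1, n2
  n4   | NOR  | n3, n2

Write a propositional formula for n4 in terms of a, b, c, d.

n1 = d OR a
n2 = b OR n1 = b OR (d OR a)
n3 = n1 XOR n2 = (d OR a) XOR (b OR (d OR a))
n4 = n3 NOR n2 = ((d OR a) XOR (b OR (d OR a))) NOR (b OR (d OR a))

((d OR a) XOR (b OR (d OR a))) NOR (b OR (d OR a))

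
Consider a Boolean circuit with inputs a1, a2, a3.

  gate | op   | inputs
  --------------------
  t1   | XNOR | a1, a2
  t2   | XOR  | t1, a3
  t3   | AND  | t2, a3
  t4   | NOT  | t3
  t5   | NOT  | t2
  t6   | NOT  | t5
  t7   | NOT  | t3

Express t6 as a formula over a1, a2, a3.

t1 = a1 XNOR a2
t2 = t1 XOR a3 = (a1 XNOR a2) XOR a3
t5 = NOT t2 = NOT ((a1 XNOR a2) XOR a3)
t6 = NOT t5 = NOT NOT ((a1 XNOR a2) XOR a3)

NOT NOT ((a1 XNOR a2) XOR a3)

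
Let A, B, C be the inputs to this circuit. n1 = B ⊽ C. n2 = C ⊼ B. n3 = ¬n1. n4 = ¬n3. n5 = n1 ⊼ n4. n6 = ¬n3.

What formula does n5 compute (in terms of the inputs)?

(B ⊽ C) ⊼ ¬¬(B ⊽ C)

n1 = B ⊽ C
n3 = ¬n1 = ¬(B ⊽ C)
n4 = ¬n3 = ¬¬(B ⊽ C)
n5 = n1 ⊼ n4 = (B ⊽ C) ⊼ ¬¬(B ⊽ C)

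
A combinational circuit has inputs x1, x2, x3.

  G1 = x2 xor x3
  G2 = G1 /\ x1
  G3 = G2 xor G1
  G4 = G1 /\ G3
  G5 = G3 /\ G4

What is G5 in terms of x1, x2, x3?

(((x2 xor x3) /\ x1) xor (x2 xor x3)) /\ ((x2 xor x3) /\ (((x2 xor x3) /\ x1) xor (x2 xor x3)))

G1 = x2 xor x3
G2 = G1 /\ x1 = (x2 xor x3) /\ x1
G3 = G2 xor G1 = ((x2 xor x3) /\ x1) xor (x2 xor x3)
G4 = G1 /\ G3 = (x2 xor x3) /\ (((x2 xor x3) /\ x1) xor (x2 xor x3))
G5 = G3 /\ G4 = (((x2 xor x3) /\ x1) xor (x2 xor x3)) /\ ((x2 xor x3) /\ (((x2 xor x3) /\ x1) xor (x2 xor x3)))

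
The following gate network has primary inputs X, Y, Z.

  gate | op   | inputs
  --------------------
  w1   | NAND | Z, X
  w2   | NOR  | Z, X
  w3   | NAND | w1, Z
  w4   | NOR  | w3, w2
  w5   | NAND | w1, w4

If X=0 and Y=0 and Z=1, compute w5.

w1 = 1 NAND 0 = 1
w2 = 1 NOR 0 = 0
w3 = 1 NAND 1 = 0
w4 = 0 NOR 0 = 1
w5 = 1 NAND 1 = 0

0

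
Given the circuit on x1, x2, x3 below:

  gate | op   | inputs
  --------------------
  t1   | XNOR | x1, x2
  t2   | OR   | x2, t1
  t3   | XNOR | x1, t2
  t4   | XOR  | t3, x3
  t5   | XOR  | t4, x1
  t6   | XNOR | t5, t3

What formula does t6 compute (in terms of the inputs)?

t1 = x1 XNOR x2
t2 = x2 OR t1 = x2 OR (x1 XNOR x2)
t3 = x1 XNOR t2 = x1 XNOR (x2 OR (x1 XNOR x2))
t4 = t3 XOR x3 = (x1 XNOR (x2 OR (x1 XNOR x2))) XOR x3
t5 = t4 XOR x1 = ((x1 XNOR (x2 OR (x1 XNOR x2))) XOR x3) XOR x1
t6 = t5 XNOR t3 = (((x1 XNOR (x2 OR (x1 XNOR x2))) XOR x3) XOR x1) XNOR (x1 XNOR (x2 OR (x1 XNOR x2)))

(((x1 XNOR (x2 OR (x1 XNOR x2))) XOR x3) XOR x1) XNOR (x1 XNOR (x2 OR (x1 XNOR x2)))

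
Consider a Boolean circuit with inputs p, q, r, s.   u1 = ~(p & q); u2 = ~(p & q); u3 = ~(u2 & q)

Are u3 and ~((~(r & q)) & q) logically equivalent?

No

u2 = ~(p & q)
u3 = ~(u2 & q) = ~((~(p & q)) & q)
At p=0, q=1, r=1, s=0: circuit gives 0, formula gives 1.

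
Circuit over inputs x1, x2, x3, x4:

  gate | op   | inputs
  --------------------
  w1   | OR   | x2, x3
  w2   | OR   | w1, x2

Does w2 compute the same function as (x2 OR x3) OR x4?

w1 = x2 OR x3
w2 = w1 OR x2 = (x2 OR x3) OR x2
At x1=0, x2=0, x3=0, x4=1: circuit gives 0, formula gives 1.

No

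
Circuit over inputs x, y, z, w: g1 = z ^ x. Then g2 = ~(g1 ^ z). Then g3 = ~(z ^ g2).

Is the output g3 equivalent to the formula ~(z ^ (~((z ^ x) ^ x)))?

No

g1 = z ^ x
g2 = ~(g1 ^ z) = ~((z ^ x) ^ z)
g3 = ~(z ^ g2) = ~(z ^ (~((z ^ x) ^ z)))
At x=0, y=0, z=1, w=0: circuit gives 1, formula gives 0.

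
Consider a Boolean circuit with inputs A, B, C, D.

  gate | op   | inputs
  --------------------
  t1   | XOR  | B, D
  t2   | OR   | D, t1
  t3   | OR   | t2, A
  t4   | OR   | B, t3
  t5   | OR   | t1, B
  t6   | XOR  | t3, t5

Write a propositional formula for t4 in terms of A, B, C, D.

t1 = B XOR D
t2 = D OR t1 = D OR (B XOR D)
t3 = t2 OR A = (D OR (B XOR D)) OR A
t4 = B OR t3 = B OR ((D OR (B XOR D)) OR A)

B OR ((D OR (B XOR D)) OR A)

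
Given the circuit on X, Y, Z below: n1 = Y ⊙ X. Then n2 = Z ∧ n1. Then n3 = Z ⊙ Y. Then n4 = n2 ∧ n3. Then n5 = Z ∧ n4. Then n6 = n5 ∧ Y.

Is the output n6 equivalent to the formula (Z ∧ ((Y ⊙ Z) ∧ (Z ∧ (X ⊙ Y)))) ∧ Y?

n1 = Y ⊙ X
n2 = Z ∧ n1 = Z ∧ (Y ⊙ X)
n3 = Z ⊙ Y
n4 = n2 ∧ n3 = (Z ∧ (Y ⊙ X)) ∧ (Z ⊙ Y)
n5 = Z ∧ n4 = Z ∧ ((Z ∧ (Y ⊙ X)) ∧ (Z ⊙ Y))
n6 = n5 ∧ Y = (Z ∧ ((Z ∧ (Y ⊙ X)) ∧ (Z ⊙ Y))) ∧ Y
At X=0, Y=0, Z=0: circuit gives 0, formula gives 0.
At X=1, Y=1, Z=1: circuit gives 1, formula gives 1.
Agrees on all 8 inputs.

Yes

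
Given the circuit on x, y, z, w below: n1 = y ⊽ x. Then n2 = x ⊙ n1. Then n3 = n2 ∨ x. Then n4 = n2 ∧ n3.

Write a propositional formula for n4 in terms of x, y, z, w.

(x ⊙ (y ⊽ x)) ∧ ((x ⊙ (y ⊽ x)) ∨ x)

n1 = y ⊽ x
n2 = x ⊙ n1 = x ⊙ (y ⊽ x)
n3 = n2 ∨ x = (x ⊙ (y ⊽ x)) ∨ x
n4 = n2 ∧ n3 = (x ⊙ (y ⊽ x)) ∧ ((x ⊙ (y ⊽ x)) ∨ x)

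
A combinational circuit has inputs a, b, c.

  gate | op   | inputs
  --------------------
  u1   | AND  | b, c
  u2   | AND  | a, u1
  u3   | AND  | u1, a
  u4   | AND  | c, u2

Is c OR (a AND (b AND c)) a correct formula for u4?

u1 = b AND c
u2 = a AND u1 = a AND (b AND c)
u4 = c AND u2 = c AND (a AND (b AND c))
At a=0, b=0, c=1: circuit gives 0, formula gives 1.

No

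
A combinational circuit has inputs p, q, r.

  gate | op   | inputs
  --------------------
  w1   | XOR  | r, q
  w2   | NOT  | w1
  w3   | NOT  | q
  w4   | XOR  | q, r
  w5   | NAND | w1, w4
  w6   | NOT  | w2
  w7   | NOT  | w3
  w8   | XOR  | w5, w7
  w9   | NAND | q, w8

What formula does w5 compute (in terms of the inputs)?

(r XOR q) NAND (q XOR r)

w1 = r XOR q
w4 = q XOR r
w5 = w1 NAND w4 = (r XOR q) NAND (q XOR r)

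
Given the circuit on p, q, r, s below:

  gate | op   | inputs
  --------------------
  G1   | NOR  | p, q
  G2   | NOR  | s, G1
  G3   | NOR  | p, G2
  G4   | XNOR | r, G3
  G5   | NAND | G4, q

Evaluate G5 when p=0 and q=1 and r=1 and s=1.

0

G1 = 0 NOR 1 = 0
G2 = 1 NOR 0 = 0
G3 = 0 NOR 0 = 1
G4 = 1 XNOR 1 = 1
G5 = 1 NAND 1 = 0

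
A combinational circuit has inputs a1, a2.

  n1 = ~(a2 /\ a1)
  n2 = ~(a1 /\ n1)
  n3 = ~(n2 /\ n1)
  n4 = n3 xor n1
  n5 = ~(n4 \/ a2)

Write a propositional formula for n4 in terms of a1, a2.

(~((~(a1 /\ (~(a2 /\ a1)))) /\ (~(a2 /\ a1)))) xor (~(a2 /\ a1))

n1 = ~(a2 /\ a1)
n2 = ~(a1 /\ n1) = ~(a1 /\ (~(a2 /\ a1)))
n3 = ~(n2 /\ n1) = ~((~(a1 /\ (~(a2 /\ a1)))) /\ (~(a2 /\ a1)))
n4 = n3 xor n1 = (~((~(a1 /\ (~(a2 /\ a1)))) /\ (~(a2 /\ a1)))) xor (~(a2 /\ a1))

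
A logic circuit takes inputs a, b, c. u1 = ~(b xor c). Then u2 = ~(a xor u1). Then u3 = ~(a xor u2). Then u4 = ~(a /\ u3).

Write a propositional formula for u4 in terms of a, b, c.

u1 = ~(b xor c)
u2 = ~(a xor u1) = ~(a xor (~(b xor c)))
u3 = ~(a xor u2) = ~(a xor (~(a xor (~(b xor c)))))
u4 = ~(a /\ u3) = ~(a /\ (~(a xor (~(a xor (~(b xor c)))))))

~(a /\ (~(a xor (~(a xor (~(b xor c)))))))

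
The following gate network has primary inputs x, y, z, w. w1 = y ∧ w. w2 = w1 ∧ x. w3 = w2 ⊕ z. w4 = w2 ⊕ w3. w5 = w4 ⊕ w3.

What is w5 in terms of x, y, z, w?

w1 = y ∧ w
w2 = w1 ∧ x = (y ∧ w) ∧ x
w3 = w2 ⊕ z = ((y ∧ w) ∧ x) ⊕ z
w4 = w2 ⊕ w3 = ((y ∧ w) ∧ x) ⊕ (((y ∧ w) ∧ x) ⊕ z)
w5 = w4 ⊕ w3 = (((y ∧ w) ∧ x) ⊕ (((y ∧ w) ∧ x) ⊕ z)) ⊕ (((y ∧ w) ∧ x) ⊕ z)

(((y ∧ w) ∧ x) ⊕ (((y ∧ w) ∧ x) ⊕ z)) ⊕ (((y ∧ w) ∧ x) ⊕ z)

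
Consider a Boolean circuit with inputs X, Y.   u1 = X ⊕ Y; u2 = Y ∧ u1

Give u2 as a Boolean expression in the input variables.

u1 = X ⊕ Y
u2 = Y ∧ u1 = Y ∧ (X ⊕ Y)

Y ∧ (X ⊕ Y)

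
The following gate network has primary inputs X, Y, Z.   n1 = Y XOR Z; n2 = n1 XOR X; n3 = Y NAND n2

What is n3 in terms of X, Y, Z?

n1 = Y XOR Z
n2 = n1 XOR X = (Y XOR Z) XOR X
n3 = Y NAND n2 = Y NAND ((Y XOR Z) XOR X)

Y NAND ((Y XOR Z) XOR X)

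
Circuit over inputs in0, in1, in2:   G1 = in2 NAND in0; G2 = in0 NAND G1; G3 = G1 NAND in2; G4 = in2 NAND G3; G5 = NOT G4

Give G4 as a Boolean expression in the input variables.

in2 NAND ((in2 NAND in0) NAND in2)

G1 = in2 NAND in0
G3 = G1 NAND in2 = (in2 NAND in0) NAND in2
G4 = in2 NAND G3 = in2 NAND ((in2 NAND in0) NAND in2)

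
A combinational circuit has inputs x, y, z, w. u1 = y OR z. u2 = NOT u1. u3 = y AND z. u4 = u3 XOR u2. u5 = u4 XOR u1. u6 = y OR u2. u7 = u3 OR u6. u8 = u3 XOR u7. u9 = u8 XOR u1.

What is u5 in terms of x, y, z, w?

((y AND z) XOR NOT (y OR z)) XOR (y OR z)

u1 = y OR z
u2 = NOT u1 = NOT (y OR z)
u3 = y AND z
u4 = u3 XOR u2 = (y AND z) XOR NOT (y OR z)
u5 = u4 XOR u1 = ((y AND z) XOR NOT (y OR z)) XOR (y OR z)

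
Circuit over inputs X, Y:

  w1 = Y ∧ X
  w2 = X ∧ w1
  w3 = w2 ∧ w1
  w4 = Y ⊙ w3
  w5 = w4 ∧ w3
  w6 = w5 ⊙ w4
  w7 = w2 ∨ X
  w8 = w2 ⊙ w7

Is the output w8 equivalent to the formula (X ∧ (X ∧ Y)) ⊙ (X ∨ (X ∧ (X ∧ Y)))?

Yes

w1 = Y ∧ X
w2 = X ∧ w1 = X ∧ (Y ∧ X)
w7 = w2 ∨ X = (X ∧ (Y ∧ X)) ∨ X
w8 = w2 ⊙ w7 = (X ∧ (Y ∧ X)) ⊙ ((X ∧ (Y ∧ X)) ∨ X)
At X=1, Y=0: circuit gives 0, formula gives 0.
At X=0, Y=0: circuit gives 1, formula gives 1.
Agrees on all 4 inputs.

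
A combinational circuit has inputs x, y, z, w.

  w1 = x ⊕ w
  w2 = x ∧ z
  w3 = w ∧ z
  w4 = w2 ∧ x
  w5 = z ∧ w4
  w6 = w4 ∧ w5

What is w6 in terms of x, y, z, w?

w2 = x ∧ z
w4 = w2 ∧ x = (x ∧ z) ∧ x
w5 = z ∧ w4 = z ∧ ((x ∧ z) ∧ x)
w6 = w4 ∧ w5 = ((x ∧ z) ∧ x) ∧ (z ∧ ((x ∧ z) ∧ x))

((x ∧ z) ∧ x) ∧ (z ∧ ((x ∧ z) ∧ x))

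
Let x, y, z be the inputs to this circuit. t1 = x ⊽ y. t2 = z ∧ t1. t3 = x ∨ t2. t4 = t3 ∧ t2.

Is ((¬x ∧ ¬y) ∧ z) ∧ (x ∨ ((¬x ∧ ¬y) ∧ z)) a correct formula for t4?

Yes

t1 = x ⊽ y
t2 = z ∧ t1 = z ∧ (x ⊽ y)
t3 = x ∨ t2 = x ∨ (z ∧ (x ⊽ y))
t4 = t3 ∧ t2 = (x ∨ (z ∧ (x ⊽ y))) ∧ (z ∧ (x ⊽ y))
At x=0, y=0, z=0: circuit gives 0, formula gives 0.
At x=0, y=0, z=1: circuit gives 1, formula gives 1.
Agrees on all 8 inputs.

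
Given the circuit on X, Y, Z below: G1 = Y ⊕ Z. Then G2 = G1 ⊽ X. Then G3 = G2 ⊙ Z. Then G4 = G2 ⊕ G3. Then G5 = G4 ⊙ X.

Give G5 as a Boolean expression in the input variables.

(((Y ⊕ Z) ⊽ X) ⊕ (((Y ⊕ Z) ⊽ X) ⊙ Z)) ⊙ X

G1 = Y ⊕ Z
G2 = G1 ⊽ X = (Y ⊕ Z) ⊽ X
G3 = G2 ⊙ Z = ((Y ⊕ Z) ⊽ X) ⊙ Z
G4 = G2 ⊕ G3 = ((Y ⊕ Z) ⊽ X) ⊕ (((Y ⊕ Z) ⊽ X) ⊙ Z)
G5 = G4 ⊙ X = (((Y ⊕ Z) ⊽ X) ⊕ (((Y ⊕ Z) ⊽ X) ⊙ Z)) ⊙ X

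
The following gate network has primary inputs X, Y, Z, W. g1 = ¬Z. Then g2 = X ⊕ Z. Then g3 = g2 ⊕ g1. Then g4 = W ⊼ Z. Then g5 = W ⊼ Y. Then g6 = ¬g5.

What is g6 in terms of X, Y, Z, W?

g5 = W ⊼ Y
g6 = ¬g5 = ¬(W ⊼ Y)

¬(W ⊼ Y)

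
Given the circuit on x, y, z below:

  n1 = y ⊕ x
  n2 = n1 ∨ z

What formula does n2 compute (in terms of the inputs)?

(y ⊕ x) ∨ z

n1 = y ⊕ x
n2 = n1 ∨ z = (y ⊕ x) ∨ z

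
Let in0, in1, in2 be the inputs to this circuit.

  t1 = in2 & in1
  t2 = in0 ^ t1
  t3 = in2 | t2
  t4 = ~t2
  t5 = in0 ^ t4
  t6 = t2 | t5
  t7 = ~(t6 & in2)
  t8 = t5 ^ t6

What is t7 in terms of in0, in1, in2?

t1 = in2 & in1
t2 = in0 ^ t1 = in0 ^ (in2 & in1)
t4 = ~t2 = ~(in0 ^ (in2 & in1))
t5 = in0 ^ t4 = in0 ^ ~(in0 ^ (in2 & in1))
t6 = t2 | t5 = (in0 ^ (in2 & in1)) | (in0 ^ ~(in0 ^ (in2 & in1)))
t7 = ~(t6 & in2) = ~(((in0 ^ (in2 & in1)) | (in0 ^ ~(in0 ^ (in2 & in1)))) & in2)

~(((in0 ^ (in2 & in1)) | (in0 ^ ~(in0 ^ (in2 & in1)))) & in2)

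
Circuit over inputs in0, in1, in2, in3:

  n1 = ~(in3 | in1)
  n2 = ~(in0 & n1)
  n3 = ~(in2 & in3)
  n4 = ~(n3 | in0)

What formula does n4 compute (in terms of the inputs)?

n3 = ~(in2 & in3)
n4 = ~(n3 | in0) = ~((~(in2 & in3)) | in0)

~((~(in2 & in3)) | in0)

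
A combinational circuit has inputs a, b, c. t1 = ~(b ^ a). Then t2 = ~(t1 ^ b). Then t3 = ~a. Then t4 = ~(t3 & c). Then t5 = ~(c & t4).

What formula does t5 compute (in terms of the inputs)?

t3 = ~a
t4 = ~(t3 & c) = ~(~a & c)
t5 = ~(c & t4) = ~(c & (~(~a & c)))

~(c & (~(~a & c)))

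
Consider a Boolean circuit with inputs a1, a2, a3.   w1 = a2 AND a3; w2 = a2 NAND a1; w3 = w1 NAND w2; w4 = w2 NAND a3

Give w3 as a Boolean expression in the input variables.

w1 = a2 AND a3
w2 = a2 NAND a1
w3 = w1 NAND w2 = (a2 AND a3) NAND (a2 NAND a1)

(a2 AND a3) NAND (a2 NAND a1)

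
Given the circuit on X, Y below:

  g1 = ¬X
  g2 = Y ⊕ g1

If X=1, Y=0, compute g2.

0

g1 = ¬1 = 0
g2 = 0 ⊕ 0 = 0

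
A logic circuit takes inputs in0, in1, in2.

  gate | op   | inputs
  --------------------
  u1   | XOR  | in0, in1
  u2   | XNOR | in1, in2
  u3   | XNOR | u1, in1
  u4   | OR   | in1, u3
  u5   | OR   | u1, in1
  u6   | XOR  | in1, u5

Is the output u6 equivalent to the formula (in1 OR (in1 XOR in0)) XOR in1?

u1 = in0 XOR in1
u5 = u1 OR in1 = (in0 XOR in1) OR in1
u6 = in1 XOR u5 = in1 XOR ((in0 XOR in1) OR in1)
At in0=0, in1=0, in2=0: circuit gives 0, formula gives 0.
At in0=1, in1=0, in2=0: circuit gives 1, formula gives 1.
Agrees on all 8 inputs.

Yes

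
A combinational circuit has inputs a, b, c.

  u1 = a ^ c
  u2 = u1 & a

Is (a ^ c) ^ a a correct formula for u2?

u1 = a ^ c
u2 = u1 & a = (a ^ c) & a
At a=0, b=0, c=1: circuit gives 0, formula gives 1.

No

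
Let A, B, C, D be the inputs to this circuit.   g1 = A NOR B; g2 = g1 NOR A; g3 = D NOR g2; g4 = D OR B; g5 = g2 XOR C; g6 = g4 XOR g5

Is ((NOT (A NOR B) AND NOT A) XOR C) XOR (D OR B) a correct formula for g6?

Yes

g1 = A NOR B
g2 = g1 NOR A = (A NOR B) NOR A
g4 = D OR B
g5 = g2 XOR C = ((A NOR B) NOR A) XOR C
g6 = g4 XOR g5 = (D OR B) XOR (((A NOR B) NOR A) XOR C)
At A=0, B=0, C=0, D=0: circuit gives 0, formula gives 0.
At A=0, B=0, C=0, D=1: circuit gives 1, formula gives 1.
Agrees on all 16 inputs.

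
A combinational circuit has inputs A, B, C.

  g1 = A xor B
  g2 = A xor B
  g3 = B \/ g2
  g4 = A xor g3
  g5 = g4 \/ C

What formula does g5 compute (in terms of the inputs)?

(A xor (B \/ (A xor B))) \/ C

g2 = A xor B
g3 = B \/ g2 = B \/ (A xor B)
g4 = A xor g3 = A xor (B \/ (A xor B))
g5 = g4 \/ C = (A xor (B \/ (A xor B))) \/ C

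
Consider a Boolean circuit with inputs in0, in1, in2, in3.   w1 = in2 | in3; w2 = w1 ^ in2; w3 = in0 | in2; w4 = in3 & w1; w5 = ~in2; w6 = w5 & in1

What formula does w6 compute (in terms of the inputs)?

w5 = ~in2
w6 = w5 & in1 = ~in2 & in1

~in2 & in1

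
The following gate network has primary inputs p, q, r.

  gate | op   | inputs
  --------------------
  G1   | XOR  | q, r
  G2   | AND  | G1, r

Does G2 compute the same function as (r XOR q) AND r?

Yes

G1 = q XOR r
G2 = G1 AND r = (q XOR r) AND r
At p=0, q=0, r=0: circuit gives 0, formula gives 0.
At p=0, q=0, r=1: circuit gives 1, formula gives 1.
Agrees on all 8 inputs.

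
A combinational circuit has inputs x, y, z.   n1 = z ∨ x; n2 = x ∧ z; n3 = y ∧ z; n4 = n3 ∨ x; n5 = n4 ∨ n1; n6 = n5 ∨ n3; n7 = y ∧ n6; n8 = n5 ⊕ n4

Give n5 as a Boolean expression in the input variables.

n1 = z ∨ x
n3 = y ∧ z
n4 = n3 ∨ x = (y ∧ z) ∨ x
n5 = n4 ∨ n1 = ((y ∧ z) ∨ x) ∨ (z ∨ x)

((y ∧ z) ∨ x) ∨ (z ∨ x)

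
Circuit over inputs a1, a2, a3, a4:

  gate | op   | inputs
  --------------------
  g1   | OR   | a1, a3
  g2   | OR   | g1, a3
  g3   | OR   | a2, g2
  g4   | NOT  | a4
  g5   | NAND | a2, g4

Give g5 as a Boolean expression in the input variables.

a2 NAND NOT a4

g4 = NOT a4
g5 = a2 NAND g4 = a2 NAND NOT a4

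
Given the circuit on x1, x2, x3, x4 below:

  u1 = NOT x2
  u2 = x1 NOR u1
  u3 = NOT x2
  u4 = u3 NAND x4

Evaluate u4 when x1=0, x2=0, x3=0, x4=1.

0

u3 = NOT 0 = 1
u4 = 1 NAND 1 = 0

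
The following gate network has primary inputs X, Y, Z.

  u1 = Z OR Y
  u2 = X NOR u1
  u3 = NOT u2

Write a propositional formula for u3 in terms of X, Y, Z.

u1 = Z OR Y
u2 = X NOR u1 = X NOR (Z OR Y)
u3 = NOT u2 = NOT (X NOR (Z OR Y))

NOT (X NOR (Z OR Y))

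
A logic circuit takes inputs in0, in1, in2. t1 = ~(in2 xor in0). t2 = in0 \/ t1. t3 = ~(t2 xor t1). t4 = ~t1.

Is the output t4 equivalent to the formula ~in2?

No

t1 = ~(in2 xor in0)
t4 = ~t1 = ~(~(in2 xor in0))
At in0=0, in1=0, in2=0: circuit gives 0, formula gives 1.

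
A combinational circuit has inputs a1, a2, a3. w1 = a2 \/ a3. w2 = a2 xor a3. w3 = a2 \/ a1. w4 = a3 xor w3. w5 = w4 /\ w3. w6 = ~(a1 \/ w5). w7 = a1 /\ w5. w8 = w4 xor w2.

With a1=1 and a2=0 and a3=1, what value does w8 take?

w2 = 0 xor 1 = 1
w3 = 0 \/ 1 = 1
w4 = 1 xor 1 = 0
w8 = 0 xor 1 = 1

1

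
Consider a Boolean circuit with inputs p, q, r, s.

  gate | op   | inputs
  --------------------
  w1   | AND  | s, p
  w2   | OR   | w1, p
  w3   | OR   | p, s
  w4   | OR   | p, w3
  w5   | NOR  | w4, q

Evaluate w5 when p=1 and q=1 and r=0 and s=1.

w3 = 1 OR 1 = 1
w4 = 1 OR 1 = 1
w5 = 1 NOR 1 = 0

0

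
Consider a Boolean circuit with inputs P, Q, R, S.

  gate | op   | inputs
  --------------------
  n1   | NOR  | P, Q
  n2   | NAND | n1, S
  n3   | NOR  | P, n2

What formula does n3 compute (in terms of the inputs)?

P NOR ((P NOR Q) NAND S)

n1 = P NOR Q
n2 = n1 NAND S = (P NOR Q) NAND S
n3 = P NOR n2 = P NOR ((P NOR Q) NAND S)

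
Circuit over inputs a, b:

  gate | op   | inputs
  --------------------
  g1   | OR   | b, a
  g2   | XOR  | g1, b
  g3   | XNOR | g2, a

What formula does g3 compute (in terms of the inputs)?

((b OR a) XOR b) XNOR a

g1 = b OR a
g2 = g1 XOR b = (b OR a) XOR b
g3 = g2 XNOR a = ((b OR a) XOR b) XNOR a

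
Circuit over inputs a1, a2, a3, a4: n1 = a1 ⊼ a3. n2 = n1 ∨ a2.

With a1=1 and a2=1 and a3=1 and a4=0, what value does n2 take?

1

n1 = 1 ⊼ 1 = 0
n2 = 0 ∨ 1 = 1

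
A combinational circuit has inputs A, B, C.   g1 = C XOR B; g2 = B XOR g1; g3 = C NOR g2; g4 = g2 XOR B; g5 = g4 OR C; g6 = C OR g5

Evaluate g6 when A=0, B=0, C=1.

g1 = 1 XOR 0 = 1
g2 = 0 XOR 1 = 1
g4 = 1 XOR 0 = 1
g5 = 1 OR 1 = 1
g6 = 1 OR 1 = 1

1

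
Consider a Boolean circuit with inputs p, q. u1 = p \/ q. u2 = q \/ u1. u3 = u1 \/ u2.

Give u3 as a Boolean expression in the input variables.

(p \/ q) \/ (q \/ (p \/ q))

u1 = p \/ q
u2 = q \/ u1 = q \/ (p \/ q)
u3 = u1 \/ u2 = (p \/ q) \/ (q \/ (p \/ q))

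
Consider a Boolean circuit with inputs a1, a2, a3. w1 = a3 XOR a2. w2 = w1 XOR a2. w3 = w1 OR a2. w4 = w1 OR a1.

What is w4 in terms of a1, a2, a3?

w1 = a3 XOR a2
w4 = w1 OR a1 = (a3 XOR a2) OR a1

(a3 XOR a2) OR a1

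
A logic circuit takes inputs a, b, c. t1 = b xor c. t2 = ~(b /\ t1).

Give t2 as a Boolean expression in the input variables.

t1 = b xor c
t2 = ~(b /\ t1) = ~(b /\ (b xor c))

~(b /\ (b xor c))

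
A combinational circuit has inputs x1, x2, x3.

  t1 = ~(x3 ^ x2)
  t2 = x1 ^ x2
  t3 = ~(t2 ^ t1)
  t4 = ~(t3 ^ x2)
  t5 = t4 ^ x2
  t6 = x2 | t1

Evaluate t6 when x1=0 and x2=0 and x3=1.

0

t1 = ~(1 ^ 0) = 0
t6 = 0 | 0 = 0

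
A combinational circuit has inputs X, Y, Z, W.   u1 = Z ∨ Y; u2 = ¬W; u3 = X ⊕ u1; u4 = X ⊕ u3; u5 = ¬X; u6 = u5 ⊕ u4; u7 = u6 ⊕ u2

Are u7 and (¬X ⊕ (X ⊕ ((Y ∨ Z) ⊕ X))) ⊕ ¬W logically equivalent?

Yes

u1 = Z ∨ Y
u2 = ¬W
u3 = X ⊕ u1 = X ⊕ (Z ∨ Y)
u4 = X ⊕ u3 = X ⊕ (X ⊕ (Z ∨ Y))
u5 = ¬X
u6 = u5 ⊕ u4 = ¬X ⊕ (X ⊕ (X ⊕ (Z ∨ Y)))
u7 = u6 ⊕ u2 = (¬X ⊕ (X ⊕ (X ⊕ (Z ∨ Y)))) ⊕ ¬W
At X=0, Y=0, Z=0, W=0: circuit gives 0, formula gives 0.
At X=0, Y=0, Z=0, W=1: circuit gives 1, formula gives 1.
Agrees on all 16 inputs.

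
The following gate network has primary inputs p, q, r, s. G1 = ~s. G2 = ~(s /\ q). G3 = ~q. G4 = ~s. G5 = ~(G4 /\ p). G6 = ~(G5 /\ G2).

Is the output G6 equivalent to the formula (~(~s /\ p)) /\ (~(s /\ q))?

G2 = ~(s /\ q)
G4 = ~s
G5 = ~(G4 /\ p) = ~(~s /\ p)
G6 = ~(G5 /\ G2) = ~((~(~s /\ p)) /\ (~(s /\ q)))
At p=0, q=0, r=0, s=0: circuit gives 0, formula gives 1.

No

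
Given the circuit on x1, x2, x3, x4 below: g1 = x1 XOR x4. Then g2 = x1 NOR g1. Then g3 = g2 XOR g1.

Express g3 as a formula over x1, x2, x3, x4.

g1 = x1 XOR x4
g2 = x1 NOR g1 = x1 NOR (x1 XOR x4)
g3 = g2 XOR g1 = (x1 NOR (x1 XOR x4)) XOR (x1 XOR x4)

(x1 NOR (x1 XOR x4)) XOR (x1 XOR x4)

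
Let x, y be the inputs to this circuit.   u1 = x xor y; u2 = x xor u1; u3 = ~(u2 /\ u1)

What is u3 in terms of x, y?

~((x xor (x xor y)) /\ (x xor y))

u1 = x xor y
u2 = x xor u1 = x xor (x xor y)
u3 = ~(u2 /\ u1) = ~((x xor (x xor y)) /\ (x xor y))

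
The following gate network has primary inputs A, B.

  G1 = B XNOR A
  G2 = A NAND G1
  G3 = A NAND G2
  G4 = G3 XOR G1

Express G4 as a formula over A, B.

(A NAND (A NAND (B XNOR A))) XOR (B XNOR A)

G1 = B XNOR A
G2 = A NAND G1 = A NAND (B XNOR A)
G3 = A NAND G2 = A NAND (A NAND (B XNOR A))
G4 = G3 XOR G1 = (A NAND (A NAND (B XNOR A))) XOR (B XNOR A)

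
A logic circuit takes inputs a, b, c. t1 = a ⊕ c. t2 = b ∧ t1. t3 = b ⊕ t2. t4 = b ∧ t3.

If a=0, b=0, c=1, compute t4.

0

t1 = 0 ⊕ 1 = 1
t2 = 0 ∧ 1 = 0
t3 = 0 ⊕ 0 = 0
t4 = 0 ∧ 0 = 0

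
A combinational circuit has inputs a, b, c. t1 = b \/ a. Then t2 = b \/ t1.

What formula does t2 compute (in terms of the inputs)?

t1 = b \/ a
t2 = b \/ t1 = b \/ (b \/ a)

b \/ (b \/ a)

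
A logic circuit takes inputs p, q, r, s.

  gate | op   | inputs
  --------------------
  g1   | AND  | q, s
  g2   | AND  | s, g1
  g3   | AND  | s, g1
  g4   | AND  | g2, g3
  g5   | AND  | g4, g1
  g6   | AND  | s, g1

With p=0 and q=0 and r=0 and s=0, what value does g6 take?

0

g1 = 0 AND 0 = 0
g6 = 0 AND 0 = 0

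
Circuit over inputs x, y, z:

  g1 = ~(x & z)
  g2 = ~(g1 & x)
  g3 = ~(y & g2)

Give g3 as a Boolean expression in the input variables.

g1 = ~(x & z)
g2 = ~(g1 & x) = ~((~(x & z)) & x)
g3 = ~(y & g2) = ~(y & (~((~(x & z)) & x)))

~(y & (~((~(x & z)) & x)))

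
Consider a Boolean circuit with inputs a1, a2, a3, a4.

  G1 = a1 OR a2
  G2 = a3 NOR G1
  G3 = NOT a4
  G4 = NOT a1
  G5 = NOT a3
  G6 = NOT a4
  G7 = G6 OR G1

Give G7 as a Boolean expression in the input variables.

G1 = a1 OR a2
G6 = NOT a4
G7 = G6 OR G1 = NOT a4 OR (a1 OR a2)

NOT a4 OR (a1 OR a2)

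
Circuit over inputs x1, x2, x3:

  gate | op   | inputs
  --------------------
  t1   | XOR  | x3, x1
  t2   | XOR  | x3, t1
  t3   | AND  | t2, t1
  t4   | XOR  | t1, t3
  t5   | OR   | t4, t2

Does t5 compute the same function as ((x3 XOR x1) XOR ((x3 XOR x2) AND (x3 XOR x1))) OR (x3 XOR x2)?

t1 = x3 XOR x1
t2 = x3 XOR t1 = x3 XOR (x3 XOR x1)
t3 = t2 AND t1 = (x3 XOR (x3 XOR x1)) AND (x3 XOR x1)
t4 = t1 XOR t3 = (x3 XOR x1) XOR ((x3 XOR (x3 XOR x1)) AND (x3 XOR x1))
t5 = t4 OR t2 = ((x3 XOR x1) XOR ((x3 XOR (x3 XOR x1)) AND (x3 XOR x1))) OR (x3 XOR (x3 XOR x1))
At x1=0, x2=1, x3=0: circuit gives 0, formula gives 1.

No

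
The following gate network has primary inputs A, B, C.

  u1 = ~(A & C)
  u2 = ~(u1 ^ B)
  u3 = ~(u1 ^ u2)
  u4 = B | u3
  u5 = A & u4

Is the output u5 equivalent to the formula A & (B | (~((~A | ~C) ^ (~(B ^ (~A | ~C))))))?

Yes

u1 = ~(A & C)
u2 = ~(u1 ^ B) = ~((~(A & C)) ^ B)
u3 = ~(u1 ^ u2) = ~((~(A & C)) ^ (~((~(A & C)) ^ B)))
u4 = B | u3 = B | (~((~(A & C)) ^ (~((~(A & C)) ^ B))))
u5 = A & u4 = A & (B | (~((~(A & C)) ^ (~((~(A & C)) ^ B)))))
At A=0, B=0, C=0: circuit gives 0, formula gives 0.
At A=1, B=1, C=0: circuit gives 1, formula gives 1.
Agrees on all 8 inputs.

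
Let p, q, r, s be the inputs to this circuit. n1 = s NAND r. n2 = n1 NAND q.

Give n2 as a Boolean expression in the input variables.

n1 = s NAND r
n2 = n1 NAND q = (s NAND r) NAND q

(s NAND r) NAND q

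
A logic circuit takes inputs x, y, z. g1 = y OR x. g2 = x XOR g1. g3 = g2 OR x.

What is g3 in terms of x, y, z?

g1 = y OR x
g2 = x XOR g1 = x XOR (y OR x)
g3 = g2 OR x = (x XOR (y OR x)) OR x

(x XOR (y OR x)) OR x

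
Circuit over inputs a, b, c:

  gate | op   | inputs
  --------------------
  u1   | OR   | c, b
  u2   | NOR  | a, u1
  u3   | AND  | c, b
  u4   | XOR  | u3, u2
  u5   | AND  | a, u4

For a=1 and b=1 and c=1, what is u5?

u1 = 1 OR 1 = 1
u2 = 1 NOR 1 = 0
u3 = 1 AND 1 = 1
u4 = 1 XOR 0 = 1
u5 = 1 AND 1 = 1

1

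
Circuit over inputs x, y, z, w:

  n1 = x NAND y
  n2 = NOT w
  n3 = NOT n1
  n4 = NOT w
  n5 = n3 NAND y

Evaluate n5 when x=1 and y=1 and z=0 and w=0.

n1 = 1 NAND 1 = 0
n3 = NOT 0 = 1
n5 = 1 NAND 1 = 0

0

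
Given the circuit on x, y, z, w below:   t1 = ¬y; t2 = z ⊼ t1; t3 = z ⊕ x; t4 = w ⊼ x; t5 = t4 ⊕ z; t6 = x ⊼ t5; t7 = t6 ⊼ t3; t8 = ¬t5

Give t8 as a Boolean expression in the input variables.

t4 = w ⊼ x
t5 = t4 ⊕ z = (w ⊼ x) ⊕ z
t8 = ¬t5 = ¬((w ⊼ x) ⊕ z)

¬((w ⊼ x) ⊕ z)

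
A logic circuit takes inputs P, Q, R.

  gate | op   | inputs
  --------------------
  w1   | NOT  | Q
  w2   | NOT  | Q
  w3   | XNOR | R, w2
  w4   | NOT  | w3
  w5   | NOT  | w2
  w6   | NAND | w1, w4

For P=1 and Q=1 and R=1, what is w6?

1

w1 = NOT 1 = 0
w2 = NOT 1 = 0
w3 = 1 XNOR 0 = 0
w4 = NOT 0 = 1
w6 = 0 NAND 1 = 1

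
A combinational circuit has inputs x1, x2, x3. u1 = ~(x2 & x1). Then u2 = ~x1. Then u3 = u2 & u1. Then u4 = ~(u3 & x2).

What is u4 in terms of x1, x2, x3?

~((~x1 & (~(x2 & x1))) & x2)

u1 = ~(x2 & x1)
u2 = ~x1
u3 = u2 & u1 = ~x1 & (~(x2 & x1))
u4 = ~(u3 & x2) = ~((~x1 & (~(x2 & x1))) & x2)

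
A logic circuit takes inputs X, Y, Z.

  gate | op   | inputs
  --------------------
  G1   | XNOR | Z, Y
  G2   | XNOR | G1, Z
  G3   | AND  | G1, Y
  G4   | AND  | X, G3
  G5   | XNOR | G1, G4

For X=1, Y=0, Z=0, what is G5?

G1 = 0 XNOR 0 = 1
G3 = 1 AND 0 = 0
G4 = 1 AND 0 = 0
G5 = 1 XNOR 0 = 0

0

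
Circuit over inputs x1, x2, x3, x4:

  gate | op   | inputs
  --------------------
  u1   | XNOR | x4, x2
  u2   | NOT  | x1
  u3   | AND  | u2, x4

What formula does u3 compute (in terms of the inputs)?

u2 = NOT x1
u3 = u2 AND x4 = NOT x1 AND x4

NOT x1 AND x4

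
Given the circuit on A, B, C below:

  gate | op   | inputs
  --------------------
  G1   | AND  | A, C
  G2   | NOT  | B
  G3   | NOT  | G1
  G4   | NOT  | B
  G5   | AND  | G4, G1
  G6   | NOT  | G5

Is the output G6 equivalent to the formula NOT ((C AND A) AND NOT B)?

G1 = A AND C
G4 = NOT B
G5 = G4 AND G1 = NOT B AND (A AND C)
G6 = NOT G5 = NOT (NOT B AND (A AND C))
At A=1, B=0, C=1: circuit gives 0, formula gives 0.
At A=0, B=0, C=0: circuit gives 1, formula gives 1.
Agrees on all 8 inputs.

Yes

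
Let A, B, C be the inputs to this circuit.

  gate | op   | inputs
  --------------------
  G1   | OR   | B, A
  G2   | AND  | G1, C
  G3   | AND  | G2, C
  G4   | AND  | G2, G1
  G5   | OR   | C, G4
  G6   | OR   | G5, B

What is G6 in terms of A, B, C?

(C OR (((B OR A) AND C) AND (B OR A))) OR B

G1 = B OR A
G2 = G1 AND C = (B OR A) AND C
G4 = G2 AND G1 = ((B OR A) AND C) AND (B OR A)
G5 = C OR G4 = C OR (((B OR A) AND C) AND (B OR A))
G6 = G5 OR B = (C OR (((B OR A) AND C) AND (B OR A))) OR B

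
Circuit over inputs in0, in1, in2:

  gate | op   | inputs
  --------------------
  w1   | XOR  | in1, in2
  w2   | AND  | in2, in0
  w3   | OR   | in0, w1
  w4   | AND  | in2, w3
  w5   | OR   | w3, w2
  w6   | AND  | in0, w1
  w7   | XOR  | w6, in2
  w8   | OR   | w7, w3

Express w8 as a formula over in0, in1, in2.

w1 = in1 XOR in2
w3 = in0 OR w1 = in0 OR (in1 XOR in2)
w6 = in0 AND w1 = in0 AND (in1 XOR in2)
w7 = w6 XOR in2 = (in0 AND (in1 XOR in2)) XOR in2
w8 = w7 OR w3 = ((in0 AND (in1 XOR in2)) XOR in2) OR (in0 OR (in1 XOR in2))

((in0 AND (in1 XOR in2)) XOR in2) OR (in0 OR (in1 XOR in2))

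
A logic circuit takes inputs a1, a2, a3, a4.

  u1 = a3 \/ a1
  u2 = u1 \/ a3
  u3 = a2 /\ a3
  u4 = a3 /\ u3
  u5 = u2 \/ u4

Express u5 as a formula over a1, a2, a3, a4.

((a3 \/ a1) \/ a3) \/ (a3 /\ (a2 /\ a3))

u1 = a3 \/ a1
u2 = u1 \/ a3 = (a3 \/ a1) \/ a3
u3 = a2 /\ a3
u4 = a3 /\ u3 = a3 /\ (a2 /\ a3)
u5 = u2 \/ u4 = ((a3 \/ a1) \/ a3) \/ (a3 /\ (a2 /\ a3))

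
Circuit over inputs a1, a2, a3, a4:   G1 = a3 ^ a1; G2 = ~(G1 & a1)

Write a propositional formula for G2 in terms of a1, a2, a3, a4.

G1 = a3 ^ a1
G2 = ~(G1 & a1) = ~((a3 ^ a1) & a1)

~((a3 ^ a1) & a1)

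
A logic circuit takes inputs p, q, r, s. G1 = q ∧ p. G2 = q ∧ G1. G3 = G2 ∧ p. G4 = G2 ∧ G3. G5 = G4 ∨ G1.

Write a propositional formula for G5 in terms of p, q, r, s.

G1 = q ∧ p
G2 = q ∧ G1 = q ∧ (q ∧ p)
G3 = G2 ∧ p = (q ∧ (q ∧ p)) ∧ p
G4 = G2 ∧ G3 = (q ∧ (q ∧ p)) ∧ ((q ∧ (q ∧ p)) ∧ p)
G5 = G4 ∨ G1 = ((q ∧ (q ∧ p)) ∧ ((q ∧ (q ∧ p)) ∧ p)) ∨ (q ∧ p)

((q ∧ (q ∧ p)) ∧ ((q ∧ (q ∧ p)) ∧ p)) ∨ (q ∧ p)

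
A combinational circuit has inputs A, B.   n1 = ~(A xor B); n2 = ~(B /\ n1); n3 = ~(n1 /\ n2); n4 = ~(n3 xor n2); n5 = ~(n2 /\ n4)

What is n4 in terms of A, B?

~((~((~(A xor B)) /\ (~(B /\ (~(A xor B)))))) xor (~(B /\ (~(A xor B)))))

n1 = ~(A xor B)
n2 = ~(B /\ n1) = ~(B /\ (~(A xor B)))
n3 = ~(n1 /\ n2) = ~((~(A xor B)) /\ (~(B /\ (~(A xor B)))))
n4 = ~(n3 xor n2) = ~((~((~(A xor B)) /\ (~(B /\ (~(A xor B)))))) xor (~(B /\ (~(A xor B)))))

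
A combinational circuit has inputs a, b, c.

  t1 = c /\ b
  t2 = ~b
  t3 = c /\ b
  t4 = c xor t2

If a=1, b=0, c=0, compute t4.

t2 = ~0 = 1
t4 = 0 xor 1 = 1

1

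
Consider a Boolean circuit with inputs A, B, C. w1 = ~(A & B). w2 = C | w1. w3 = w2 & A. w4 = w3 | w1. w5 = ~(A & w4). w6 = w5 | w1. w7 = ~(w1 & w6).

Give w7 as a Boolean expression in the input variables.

~((~(A & B)) & ((~(A & (((C | (~(A & B))) & A) | (~(A & B))))) | (~(A & B))))

w1 = ~(A & B)
w2 = C | w1 = C | (~(A & B))
w3 = w2 & A = (C | (~(A & B))) & A
w4 = w3 | w1 = ((C | (~(A & B))) & A) | (~(A & B))
w5 = ~(A & w4) = ~(A & (((C | (~(A & B))) & A) | (~(A & B))))
w6 = w5 | w1 = (~(A & (((C | (~(A & B))) & A) | (~(A & B))))) | (~(A & B))
w7 = ~(w1 & w6) = ~((~(A & B)) & ((~(A & (((C | (~(A & B))) & A) | (~(A & B))))) | (~(A & B))))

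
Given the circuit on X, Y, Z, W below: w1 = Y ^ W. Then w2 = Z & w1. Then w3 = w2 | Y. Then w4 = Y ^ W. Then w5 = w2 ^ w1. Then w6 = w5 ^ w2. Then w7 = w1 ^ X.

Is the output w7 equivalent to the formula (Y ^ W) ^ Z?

No

w1 = Y ^ W
w7 = w1 ^ X = (Y ^ W) ^ X
At X=0, Y=0, Z=1, W=0: circuit gives 0, formula gives 1.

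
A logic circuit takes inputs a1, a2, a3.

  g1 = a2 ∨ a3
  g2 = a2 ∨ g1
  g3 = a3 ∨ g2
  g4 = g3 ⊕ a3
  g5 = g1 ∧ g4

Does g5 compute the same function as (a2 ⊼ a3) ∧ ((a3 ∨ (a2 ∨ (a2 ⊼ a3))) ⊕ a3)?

No

g1 = a2 ∨ a3
g2 = a2 ∨ g1 = a2 ∨ (a2 ∨ a3)
g3 = a3 ∨ g2 = a3 ∨ (a2 ∨ (a2 ∨ a3))
g4 = g3 ⊕ a3 = (a3 ∨ (a2 ∨ (a2 ∨ a3))) ⊕ a3
g5 = g1 ∧ g4 = (a2 ∨ a3) ∧ ((a3 ∨ (a2 ∨ (a2 ∨ a3))) ⊕ a3)
At a1=0, a2=0, a3=0: circuit gives 0, formula gives 1.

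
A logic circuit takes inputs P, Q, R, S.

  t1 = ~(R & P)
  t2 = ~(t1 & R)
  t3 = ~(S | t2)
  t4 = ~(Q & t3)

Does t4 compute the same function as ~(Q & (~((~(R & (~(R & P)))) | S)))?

Yes

t1 = ~(R & P)
t2 = ~(t1 & R) = ~((~(R & P)) & R)
t3 = ~(S | t2) = ~(S | (~((~(R & P)) & R)))
t4 = ~(Q & t3) = ~(Q & (~(S | (~((~(R & P)) & R)))))
At P=0, Q=1, R=1, S=0: circuit gives 0, formula gives 0.
At P=0, Q=0, R=0, S=0: circuit gives 1, formula gives 1.
Agrees on all 16 inputs.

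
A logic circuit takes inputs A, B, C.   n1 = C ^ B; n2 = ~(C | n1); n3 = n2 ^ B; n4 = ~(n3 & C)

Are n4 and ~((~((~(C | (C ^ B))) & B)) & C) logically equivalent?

n1 = C ^ B
n2 = ~(C | n1) = ~(C | (C ^ B))
n3 = n2 ^ B = (~(C | (C ^ B))) ^ B
n4 = ~(n3 & C) = ~(((~(C | (C ^ B))) ^ B) & C)
At A=0, B=0, C=1: circuit gives 1, formula gives 0.

No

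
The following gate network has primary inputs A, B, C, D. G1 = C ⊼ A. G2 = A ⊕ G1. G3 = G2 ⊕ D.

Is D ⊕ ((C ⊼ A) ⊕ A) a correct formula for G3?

G1 = C ⊼ A
G2 = A ⊕ G1 = A ⊕ (C ⊼ A)
G3 = G2 ⊕ D = (A ⊕ (C ⊼ A)) ⊕ D
At A=0, B=0, C=0, D=1: circuit gives 0, formula gives 0.
At A=0, B=0, C=0, D=0: circuit gives 1, formula gives 1.
Agrees on all 16 inputs.

Yes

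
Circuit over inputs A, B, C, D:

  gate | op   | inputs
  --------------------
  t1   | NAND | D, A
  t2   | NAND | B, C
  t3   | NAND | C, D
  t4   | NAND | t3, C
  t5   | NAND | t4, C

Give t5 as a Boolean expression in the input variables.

t3 = C NAND D
t4 = t3 NAND C = (C NAND D) NAND C
t5 = t4 NAND C = ((C NAND D) NAND C) NAND C

((C NAND D) NAND C) NAND C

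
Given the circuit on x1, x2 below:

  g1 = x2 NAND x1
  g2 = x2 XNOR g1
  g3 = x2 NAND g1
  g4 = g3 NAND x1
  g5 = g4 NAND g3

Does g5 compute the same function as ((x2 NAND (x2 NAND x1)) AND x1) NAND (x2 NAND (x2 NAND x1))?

No

g1 = x2 NAND x1
g3 = x2 NAND g1 = x2 NAND (x2 NAND x1)
g4 = g3 NAND x1 = (x2 NAND (x2 NAND x1)) NAND x1
g5 = g4 NAND g3 = ((x2 NAND (x2 NAND x1)) NAND x1) NAND (x2 NAND (x2 NAND x1))
At x1=0, x2=0: circuit gives 0, formula gives 1.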